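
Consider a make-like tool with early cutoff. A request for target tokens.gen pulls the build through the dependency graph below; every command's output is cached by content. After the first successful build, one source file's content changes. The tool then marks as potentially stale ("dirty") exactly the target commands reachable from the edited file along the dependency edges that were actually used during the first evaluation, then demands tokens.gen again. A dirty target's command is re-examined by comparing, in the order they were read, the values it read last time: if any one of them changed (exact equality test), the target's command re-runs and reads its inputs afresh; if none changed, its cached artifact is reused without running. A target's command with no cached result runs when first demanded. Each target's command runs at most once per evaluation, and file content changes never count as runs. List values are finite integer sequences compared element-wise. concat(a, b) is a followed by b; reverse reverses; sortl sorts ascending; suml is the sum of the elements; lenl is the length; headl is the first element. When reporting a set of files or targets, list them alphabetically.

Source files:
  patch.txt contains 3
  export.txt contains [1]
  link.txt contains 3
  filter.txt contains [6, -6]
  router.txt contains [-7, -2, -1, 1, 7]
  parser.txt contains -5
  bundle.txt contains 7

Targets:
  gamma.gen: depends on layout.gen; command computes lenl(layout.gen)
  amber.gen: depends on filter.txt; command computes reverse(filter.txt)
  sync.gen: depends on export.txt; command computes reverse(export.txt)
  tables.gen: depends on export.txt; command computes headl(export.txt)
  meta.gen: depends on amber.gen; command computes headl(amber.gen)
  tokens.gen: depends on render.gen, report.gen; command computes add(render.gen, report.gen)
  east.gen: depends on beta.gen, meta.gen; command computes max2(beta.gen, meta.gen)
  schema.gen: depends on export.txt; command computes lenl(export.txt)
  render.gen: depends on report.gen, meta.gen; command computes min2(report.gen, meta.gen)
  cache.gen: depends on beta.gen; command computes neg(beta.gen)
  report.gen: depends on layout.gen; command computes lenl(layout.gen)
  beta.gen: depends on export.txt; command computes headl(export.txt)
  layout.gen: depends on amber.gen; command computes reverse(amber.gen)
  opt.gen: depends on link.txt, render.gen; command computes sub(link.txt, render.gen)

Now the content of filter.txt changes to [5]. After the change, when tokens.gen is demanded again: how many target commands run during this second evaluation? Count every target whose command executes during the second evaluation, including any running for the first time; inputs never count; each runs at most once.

6 target commands run: amber.gen, layout.gen, meta.gen, render.gen, report.gen, tokens.gen.

First demand of the output computes:
  amber.gen = reverse([6, -6]) = [-6, 6]
  layout.gen = reverse([-6, 6]) = [6, -6]
  meta.gen = headl([-6, 6]) = -6
  report.gen = lenl([6, -6]) = 2
  render.gen = min2(2, -6) = -6
  tokens.gen = add(-6, 2) = -4

After the edit, cleaning proceeds:
  amber.gen: a read changed (filter.txt [6, -6]->[5]) — executes, giving [5].
  layout.gen: a read changed (amber.gen [-6, 6]->[5]) — executes, giving [5].
  meta.gen: a read changed (amber.gen [-6, 6]->[5]) — executes, giving 5.
  report.gen: a read changed (layout.gen [6, -6]->[5]) — executes, giving 1.
  render.gen: a read changed (report.gen 2->1; meta.gen -6->5) — executes, giving 1.
  tokens.gen: a read changed (render.gen -6->1; report.gen 2->1) — executes, giving 2.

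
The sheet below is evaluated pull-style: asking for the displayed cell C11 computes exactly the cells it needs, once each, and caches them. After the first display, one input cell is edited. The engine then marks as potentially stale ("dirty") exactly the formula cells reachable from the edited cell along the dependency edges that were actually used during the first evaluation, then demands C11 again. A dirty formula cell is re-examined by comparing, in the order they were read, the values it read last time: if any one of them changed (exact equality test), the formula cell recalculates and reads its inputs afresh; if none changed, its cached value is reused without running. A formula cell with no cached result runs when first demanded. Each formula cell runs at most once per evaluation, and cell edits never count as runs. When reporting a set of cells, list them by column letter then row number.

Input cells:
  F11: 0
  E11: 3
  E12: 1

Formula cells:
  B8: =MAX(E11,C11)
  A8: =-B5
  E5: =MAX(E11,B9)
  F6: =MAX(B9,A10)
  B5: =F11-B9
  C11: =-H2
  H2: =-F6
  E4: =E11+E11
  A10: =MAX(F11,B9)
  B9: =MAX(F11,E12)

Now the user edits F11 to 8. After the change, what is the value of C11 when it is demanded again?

Demanding C11 again yields 8.

First demand of the output computes:
  B9 = MAX(0, 1) = 1
  A10 = MAX(0, 1) = 1
  F6 = MAX(1, 1) = 1
  H2 = -(1) = -1
  C11 = -(-1) = 1

After the edit, cleaning proceeds:
  B9: a read changed (F11 0->8) — executes, giving 8.
  A10: a read changed (F11 0->8; B9 1->8) — executes, giving 8.
  F6: a read changed (B9 1->8; A10 1->8) — executes, giving 8.
  H2: a read changed (F6 1->8) — executes, giving -8.
  C11: a read changed (H2 -1->-8) — executes, giving 8.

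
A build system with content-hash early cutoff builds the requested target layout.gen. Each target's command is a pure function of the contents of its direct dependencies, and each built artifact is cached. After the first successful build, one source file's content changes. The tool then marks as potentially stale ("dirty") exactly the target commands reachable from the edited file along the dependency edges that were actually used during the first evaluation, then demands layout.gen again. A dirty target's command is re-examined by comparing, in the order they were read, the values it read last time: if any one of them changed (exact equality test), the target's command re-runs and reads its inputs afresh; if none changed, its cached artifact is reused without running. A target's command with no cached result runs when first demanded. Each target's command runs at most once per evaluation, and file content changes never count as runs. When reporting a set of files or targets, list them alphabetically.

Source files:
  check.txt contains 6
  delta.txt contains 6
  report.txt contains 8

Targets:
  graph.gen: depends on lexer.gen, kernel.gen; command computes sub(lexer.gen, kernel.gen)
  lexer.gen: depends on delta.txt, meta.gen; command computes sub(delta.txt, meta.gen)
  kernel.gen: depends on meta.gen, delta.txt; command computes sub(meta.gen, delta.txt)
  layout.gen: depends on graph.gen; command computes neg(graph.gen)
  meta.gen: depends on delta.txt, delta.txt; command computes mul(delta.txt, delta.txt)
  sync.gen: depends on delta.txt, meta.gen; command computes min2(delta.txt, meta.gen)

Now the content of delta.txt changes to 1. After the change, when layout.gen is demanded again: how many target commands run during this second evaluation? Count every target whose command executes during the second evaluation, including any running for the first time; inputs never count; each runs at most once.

Target commands that run: graph.gen, kernel.gen, layout.gen, lexer.gen, meta.gen — 5 in total.

First evaluation (everything demanded from the output):
  meta.gen = mul(6, 6) = 36
  kernel.gen = sub(36, 6) = 30
  lexer.gen = sub(6, 36) = -30
  graph.gen = sub(-30, 30) = -60
  layout.gen = neg(-60) = 60

Propagation after the edit:
  meta.gen: runs — delta.txt 6->1; delta.txt 6->1; result 1.
  kernel.gen: runs — meta.gen 36->1; delta.txt 6->1; result 0.
  lexer.gen: runs — delta.txt 6->1; meta.gen 36->1; result 0.
  graph.gen: runs — lexer.gen -30->0; kernel.gen 30->0; result 0.
  layout.gen: runs — graph.gen -60->0; result 0.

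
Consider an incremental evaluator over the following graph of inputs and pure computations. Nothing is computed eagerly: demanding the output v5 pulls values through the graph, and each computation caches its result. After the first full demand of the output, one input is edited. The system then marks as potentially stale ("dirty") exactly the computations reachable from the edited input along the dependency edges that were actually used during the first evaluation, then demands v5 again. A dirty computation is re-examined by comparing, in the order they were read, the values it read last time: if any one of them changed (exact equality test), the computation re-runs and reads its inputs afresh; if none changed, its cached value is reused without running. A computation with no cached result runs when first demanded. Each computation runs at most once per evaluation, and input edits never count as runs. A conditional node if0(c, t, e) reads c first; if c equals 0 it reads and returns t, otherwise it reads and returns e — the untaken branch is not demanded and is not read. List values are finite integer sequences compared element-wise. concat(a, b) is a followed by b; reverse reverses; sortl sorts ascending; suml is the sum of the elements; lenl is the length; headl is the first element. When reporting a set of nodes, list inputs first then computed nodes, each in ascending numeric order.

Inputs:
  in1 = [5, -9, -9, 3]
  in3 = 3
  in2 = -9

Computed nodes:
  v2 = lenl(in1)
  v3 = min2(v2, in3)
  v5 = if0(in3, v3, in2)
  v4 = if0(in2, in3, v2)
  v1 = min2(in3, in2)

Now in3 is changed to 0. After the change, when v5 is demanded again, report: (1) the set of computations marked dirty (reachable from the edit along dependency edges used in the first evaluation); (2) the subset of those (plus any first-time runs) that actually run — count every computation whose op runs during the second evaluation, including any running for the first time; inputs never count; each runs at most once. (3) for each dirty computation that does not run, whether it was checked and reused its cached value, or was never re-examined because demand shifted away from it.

Dirty set: v5.
Run set: v2, v3, v5 (3 run).
All dirty computations ended up running.
The important point: the flipped condition pulls in fresh nodes; v2, v3 run for the first time.

Initial pass — values computed on the first demand:
  v5 = if0(in3=3 -> else branch in2) = -9

Second demand — change propagation:
  v2: newly demanded (no cache) — executes and yields 4.
  v3: newly demanded (no cache) — executes and yields 0.
  v5: re-runs because in3 3->0; new result 0.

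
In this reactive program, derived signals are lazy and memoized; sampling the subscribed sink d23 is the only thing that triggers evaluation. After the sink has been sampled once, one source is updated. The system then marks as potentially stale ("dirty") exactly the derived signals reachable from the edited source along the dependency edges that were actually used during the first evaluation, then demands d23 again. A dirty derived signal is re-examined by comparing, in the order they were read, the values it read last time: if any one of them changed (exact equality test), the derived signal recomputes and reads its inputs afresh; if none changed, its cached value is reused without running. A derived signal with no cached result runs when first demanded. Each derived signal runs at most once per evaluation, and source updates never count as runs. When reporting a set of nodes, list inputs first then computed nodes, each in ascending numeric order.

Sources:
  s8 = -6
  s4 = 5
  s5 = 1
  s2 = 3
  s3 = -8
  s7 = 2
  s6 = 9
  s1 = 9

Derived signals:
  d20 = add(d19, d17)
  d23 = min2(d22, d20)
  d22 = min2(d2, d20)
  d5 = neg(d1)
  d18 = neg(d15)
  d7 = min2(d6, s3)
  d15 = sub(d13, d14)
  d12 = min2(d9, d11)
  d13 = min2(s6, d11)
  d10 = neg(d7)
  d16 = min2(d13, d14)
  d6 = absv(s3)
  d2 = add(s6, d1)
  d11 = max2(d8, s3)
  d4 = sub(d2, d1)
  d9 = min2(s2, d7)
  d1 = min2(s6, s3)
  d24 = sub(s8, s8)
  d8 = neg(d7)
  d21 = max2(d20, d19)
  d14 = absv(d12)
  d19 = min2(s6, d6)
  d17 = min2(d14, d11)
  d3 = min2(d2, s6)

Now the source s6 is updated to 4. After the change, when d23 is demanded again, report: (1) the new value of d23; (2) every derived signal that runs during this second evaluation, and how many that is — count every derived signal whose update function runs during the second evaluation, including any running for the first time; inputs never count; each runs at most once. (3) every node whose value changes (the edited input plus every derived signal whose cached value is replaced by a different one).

First demand of the output computes:
  d1 = min2(9, -8) = -8
  d2 = add(9, -8) = 1
  d6 = absv(-8) = 8
  d7 = min2(8, -8) = -8
  d8 = neg(-8) = 8
  d9 = min2(3, -8) = -8
  d11 = max2(8, -8) = 8
  d12 = min2(-8, 8) = -8
  d14 = absv(-8) = 8
  d17 = min2(8, 8) = 8
  d19 = min2(9, 8) = 8
  d20 = add(8, 8) = 16
  d22 = min2(1, 16) = 1
  d23 = min2(1, 16) = 1

After the edit, cleaning proceeds:
  d1: a read changed (s6 9->4) — executes, giving -8 — identical to its old value.
  d2: a read changed (s6 9->4) — executes, giving -4.
  d19: a read changed (s6 9->4) — executes, giving 4.
  d20: a read changed (d19 8->4) — executes, giving 12.
  d22: a read changed (d2 1->-4; d20 16->12) — executes, giving -4.
  d23: a read changed (d22 1->-4; d20 16->12) — executes, giving -4.

Demanding d23 again yields -4.
6 derived signals run: d1, d2, d19, d20, d22, d23.
The nodes whose values change: s6, d2, d19, d20, d22, d23.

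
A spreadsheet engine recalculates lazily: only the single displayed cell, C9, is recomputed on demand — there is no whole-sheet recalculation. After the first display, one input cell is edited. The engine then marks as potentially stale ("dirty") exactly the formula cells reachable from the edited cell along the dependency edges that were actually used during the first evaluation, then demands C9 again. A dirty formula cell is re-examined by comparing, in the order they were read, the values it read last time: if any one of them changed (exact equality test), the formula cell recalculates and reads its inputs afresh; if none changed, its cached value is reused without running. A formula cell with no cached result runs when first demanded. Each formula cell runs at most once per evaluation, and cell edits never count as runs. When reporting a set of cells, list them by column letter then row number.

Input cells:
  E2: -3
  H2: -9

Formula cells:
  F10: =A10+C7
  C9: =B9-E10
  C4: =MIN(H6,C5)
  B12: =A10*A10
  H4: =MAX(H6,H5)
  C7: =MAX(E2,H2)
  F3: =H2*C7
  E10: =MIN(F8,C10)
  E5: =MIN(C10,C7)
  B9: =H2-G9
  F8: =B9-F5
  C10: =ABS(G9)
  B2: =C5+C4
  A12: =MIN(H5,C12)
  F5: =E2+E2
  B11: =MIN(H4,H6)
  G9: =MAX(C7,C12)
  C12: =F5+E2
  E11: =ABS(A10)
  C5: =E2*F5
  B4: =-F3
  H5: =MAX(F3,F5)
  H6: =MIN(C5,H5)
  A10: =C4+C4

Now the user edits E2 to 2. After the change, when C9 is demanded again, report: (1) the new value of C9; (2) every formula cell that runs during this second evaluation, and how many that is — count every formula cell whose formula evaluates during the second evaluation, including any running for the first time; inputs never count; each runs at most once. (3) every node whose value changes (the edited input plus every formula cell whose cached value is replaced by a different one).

New value of C9: 4.
Formula cells that run: B9, C7, C9, C10, C12, E10, F5, F8, G9 — 9 in total.
Values that change: B9, C7, C9, C10, C12, E2, E10, F5, F8, G9.

First evaluation (everything demanded from the output):
  C7 = MAX(-3, -9) = -3
  F5 = -3 + -3 = -6
  C12 = -6 + -3 = -9
  G9 = MAX(-3, -9) = -3
  B9 = -9 - -3 = -6
  C10 = ABS(-3) = 3
  F8 = -6 - -6 = 0
  E10 = MIN(0, 3) = 0
  C9 = -6 - 0 = -6

Propagation after the edit:
  C7: runs — E2 -3->2; result 2.
  F5: runs — E2 -3->2; E2 -3->2; result 4.
  C12: runs — F5 -6->4; E2 -3->2; result 6.
  G9: runs — C7 -3->2; C12 -9->6; result 6.
  B9: runs — G9 -3->6; result -15.
  C10: runs — G9 -3->6; result 6.
  F8: runs — B9 -6->-15; F5 -6->4; result -19.
  E10: runs — F8 0->-19; C10 3->6; result -19.
  C9: runs — B9 -6->-15; E10 0->-19; result 4.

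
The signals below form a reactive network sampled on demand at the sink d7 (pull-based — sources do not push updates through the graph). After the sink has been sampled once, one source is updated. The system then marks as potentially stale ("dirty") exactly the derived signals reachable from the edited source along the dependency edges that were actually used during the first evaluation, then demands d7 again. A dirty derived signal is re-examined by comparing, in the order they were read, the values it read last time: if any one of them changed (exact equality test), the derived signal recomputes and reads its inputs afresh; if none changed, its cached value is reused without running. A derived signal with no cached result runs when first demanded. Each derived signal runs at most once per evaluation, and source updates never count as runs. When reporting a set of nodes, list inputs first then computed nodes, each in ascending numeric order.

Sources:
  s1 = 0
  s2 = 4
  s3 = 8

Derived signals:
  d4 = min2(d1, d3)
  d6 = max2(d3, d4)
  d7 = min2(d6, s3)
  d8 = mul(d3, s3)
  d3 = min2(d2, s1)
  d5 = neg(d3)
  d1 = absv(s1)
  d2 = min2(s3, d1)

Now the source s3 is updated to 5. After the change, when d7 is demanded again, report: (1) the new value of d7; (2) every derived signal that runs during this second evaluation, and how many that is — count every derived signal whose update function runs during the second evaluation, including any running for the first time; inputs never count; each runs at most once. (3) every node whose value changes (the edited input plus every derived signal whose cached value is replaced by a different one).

d7 now evaluates to 0.
Run set: d2, d7 (2 run).
Changed values: s3.
The important point: at d3 every value read last time is unchanged, so the dirty flag clears without a run.

Initial pass — values computed on the first demand:
  d1 = absv(0) = 0
  d2 = min2(8, 0) = 0
  d3 = min2(0, 0) = 0
  d4 = min2(0, 0) = 0
  d6 = max2(0, 0) = 0
  d7 = min2(0, 8) = 0

Second demand — change propagation:
  d2: re-runs because s3 8->5; new result 0 (unchanged).
  d3: re-examined; everything it read last time is the same (d2 unchanged, s1 unchanged) — cache 0 kept, no run.
  d4: re-examined; everything it read last time is the same (d1 unchanged, d3 unchanged) — cache 0 kept, no run.
  d6: re-examined; everything it read last time is the same (d3 unchanged, d4 unchanged) — cache 0 kept, no run.
  d7: re-runs because s3 8->5; new result 0 (unchanged).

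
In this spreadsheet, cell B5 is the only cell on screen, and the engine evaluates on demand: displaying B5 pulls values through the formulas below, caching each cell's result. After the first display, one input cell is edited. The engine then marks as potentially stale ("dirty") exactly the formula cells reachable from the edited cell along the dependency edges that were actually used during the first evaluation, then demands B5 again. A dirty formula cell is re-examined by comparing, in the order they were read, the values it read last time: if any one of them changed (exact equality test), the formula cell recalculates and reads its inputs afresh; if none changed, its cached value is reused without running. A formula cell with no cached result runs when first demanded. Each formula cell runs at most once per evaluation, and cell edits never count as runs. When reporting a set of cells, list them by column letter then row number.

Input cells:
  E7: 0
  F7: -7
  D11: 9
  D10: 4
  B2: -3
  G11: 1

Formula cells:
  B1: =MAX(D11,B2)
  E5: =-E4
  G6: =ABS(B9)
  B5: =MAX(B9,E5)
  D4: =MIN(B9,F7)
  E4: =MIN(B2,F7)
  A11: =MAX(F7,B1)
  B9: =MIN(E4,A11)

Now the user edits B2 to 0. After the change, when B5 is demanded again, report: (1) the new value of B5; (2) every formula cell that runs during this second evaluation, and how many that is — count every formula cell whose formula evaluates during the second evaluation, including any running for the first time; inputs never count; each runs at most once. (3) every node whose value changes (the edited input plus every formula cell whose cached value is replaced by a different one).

B5 now evaluates to 7.
Run set: B1, E4 (2 run).
Changed values: B2.
The important point: at A11 every value read last time is unchanged, so the dirty flag clears without a run.

Initial pass — values computed on the first demand:
  B1 = MAX(9, -3) = 9
  A11 = MAX(-7, 9) = 9
  E4 = MIN(-3, -7) = -7
  B9 = MIN(-7, 9) = -7
  E5 = -(-7) = 7
  B5 = MAX(-7, 7) = 7

Second demand — change propagation:
  B1: re-runs because B2 -3->0; new result 9 (unchanged).
  A11: re-examined; everything it read last time is the same (F7 unchanged, B1 unchanged) — cache 9 kept, no run.
  E4: re-runs because B2 -3->0; new result -7 (unchanged).
  B9: re-examined; everything it read last time is the same (E4 unchanged, A11 unchanged) — cache -7 kept, no run.
  E5: re-examined; everything it read last time is the same (E4 unchanged) — cache 7 kept, no run.
  B5: re-examined; everything it read last time is the same (B9 unchanged, E5 unchanged) — cache 7 kept, no run.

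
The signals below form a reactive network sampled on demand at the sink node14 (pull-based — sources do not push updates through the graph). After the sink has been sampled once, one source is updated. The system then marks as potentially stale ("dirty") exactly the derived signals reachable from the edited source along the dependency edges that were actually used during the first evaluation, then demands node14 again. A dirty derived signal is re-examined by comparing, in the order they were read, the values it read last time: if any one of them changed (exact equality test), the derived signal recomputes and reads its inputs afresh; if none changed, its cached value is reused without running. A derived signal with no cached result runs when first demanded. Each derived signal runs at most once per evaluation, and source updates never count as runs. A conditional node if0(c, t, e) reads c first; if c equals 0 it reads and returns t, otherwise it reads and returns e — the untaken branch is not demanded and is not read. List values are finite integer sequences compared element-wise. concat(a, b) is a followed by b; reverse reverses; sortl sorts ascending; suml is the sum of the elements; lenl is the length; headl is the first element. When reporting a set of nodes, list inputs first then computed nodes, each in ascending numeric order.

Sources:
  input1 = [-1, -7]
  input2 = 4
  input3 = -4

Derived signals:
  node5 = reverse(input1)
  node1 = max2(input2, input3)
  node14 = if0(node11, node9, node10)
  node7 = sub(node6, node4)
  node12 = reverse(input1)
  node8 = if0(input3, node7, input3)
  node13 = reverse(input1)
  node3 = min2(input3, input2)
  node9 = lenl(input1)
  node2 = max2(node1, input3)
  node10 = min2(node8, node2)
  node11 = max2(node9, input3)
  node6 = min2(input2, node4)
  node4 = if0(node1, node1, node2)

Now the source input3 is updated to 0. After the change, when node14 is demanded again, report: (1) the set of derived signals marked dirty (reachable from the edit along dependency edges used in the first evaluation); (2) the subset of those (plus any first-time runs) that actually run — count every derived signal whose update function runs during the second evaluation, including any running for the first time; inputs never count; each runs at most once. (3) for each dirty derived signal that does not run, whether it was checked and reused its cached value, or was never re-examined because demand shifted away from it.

Initial pass — values computed on the first demand:
  node1 = max2(4, -4) = 4
  node2 = max2(4, -4) = 4
  node8 = if0(input3=-4 -> else branch input3) = -4
  node9 = lenl([-1, -7]) = 2
  node10 = min2(-4, 4) = -4
  node11 = max2(2, -4) = 2
  node14 = if0(node11=2 -> else branch node10) = -4

Second demand — change propagation:
  node1: re-runs because input3 -4->0; new result 4 (unchanged).
  node2: re-runs because input3 -4->0; new result 4 (unchanged).
  node4: newly demanded (no cache) — executes and yields 4.
  node6: newly demanded (no cache) — executes and yields 4.
  node7: newly demanded (no cache) — executes and yields 0.
  node8: re-runs because input3 -4->0; input3 -4->0; new result 0.
  node10: re-runs because node8 -4->0; new result 0.
  node11: re-runs because input3 -4->0; new result 2 (unchanged).
  node14: re-runs because node10 -4->0; new result 0.

The important point: the flipped condition pulls in fresh nodes; node4, node6, node7 run for the first time.

Dirty set: node1, node2, node8, node10, node11, node14.
Run set: node1, node2, node4, node6, node7, node8, node10, node11, node14 (9 run).
All dirty derived signals ended up running.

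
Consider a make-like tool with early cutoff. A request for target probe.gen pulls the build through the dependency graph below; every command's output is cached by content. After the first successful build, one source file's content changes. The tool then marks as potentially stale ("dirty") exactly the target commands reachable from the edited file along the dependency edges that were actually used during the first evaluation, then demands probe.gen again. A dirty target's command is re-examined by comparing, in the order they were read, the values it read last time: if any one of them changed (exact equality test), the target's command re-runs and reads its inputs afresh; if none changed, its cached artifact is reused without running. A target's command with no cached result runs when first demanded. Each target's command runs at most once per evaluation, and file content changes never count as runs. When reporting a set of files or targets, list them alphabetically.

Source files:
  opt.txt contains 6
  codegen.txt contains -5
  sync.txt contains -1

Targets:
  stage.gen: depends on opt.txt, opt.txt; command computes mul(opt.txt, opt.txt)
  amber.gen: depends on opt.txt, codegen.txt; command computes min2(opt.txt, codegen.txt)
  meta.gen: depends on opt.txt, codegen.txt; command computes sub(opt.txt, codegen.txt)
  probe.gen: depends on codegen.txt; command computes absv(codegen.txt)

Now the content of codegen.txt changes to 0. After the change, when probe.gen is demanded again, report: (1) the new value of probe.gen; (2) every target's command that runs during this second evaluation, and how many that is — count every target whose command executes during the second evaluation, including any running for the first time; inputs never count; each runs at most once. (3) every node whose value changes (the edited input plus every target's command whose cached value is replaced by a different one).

First demand of the output computes:
  probe.gen = absv(-5) = 5

After the edit, cleaning proceeds:
  probe.gen: a read changed (codegen.txt -5->0) — executes, giving 0.

Demanding probe.gen again yields 0.
1 target commands run: probe.gen.
The nodes whose values change: codegen.txt, probe.gen.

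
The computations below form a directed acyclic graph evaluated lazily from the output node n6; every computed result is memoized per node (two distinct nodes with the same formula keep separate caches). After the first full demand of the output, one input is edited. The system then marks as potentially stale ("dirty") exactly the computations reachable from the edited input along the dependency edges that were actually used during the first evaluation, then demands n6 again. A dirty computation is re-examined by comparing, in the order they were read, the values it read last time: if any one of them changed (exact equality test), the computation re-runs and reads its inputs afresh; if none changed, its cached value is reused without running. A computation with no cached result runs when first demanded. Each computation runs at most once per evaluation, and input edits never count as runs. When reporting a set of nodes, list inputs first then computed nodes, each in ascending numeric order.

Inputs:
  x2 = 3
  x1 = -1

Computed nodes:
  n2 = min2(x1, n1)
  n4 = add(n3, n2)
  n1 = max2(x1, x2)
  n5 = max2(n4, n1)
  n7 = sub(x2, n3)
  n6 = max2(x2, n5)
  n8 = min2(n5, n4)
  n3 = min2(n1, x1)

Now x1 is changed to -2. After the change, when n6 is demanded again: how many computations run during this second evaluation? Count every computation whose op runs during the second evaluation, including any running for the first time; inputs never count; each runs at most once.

5 computations run: n1, n2, n3, n4, n5.
Note where the cutoff bites: n6 is checked, finds nothing changed, and keeps its cache.

First demand of the output computes:
  n1 = max2(-1, 3) = 3
  n2 = min2(-1, 3) = -1
  n3 = min2(3, -1) = -1
  n4 = add(-1, -1) = -2
  n5 = max2(-2, 3) = 3
  n6 = max2(3, 3) = 3

After the edit, cleaning proceeds:
  n1: a read changed (x1 -1->-2) — executes, giving 3 — identical to its old value.
  n2: a read changed (x1 -1->-2) — executes, giving -2.
  n3: a read changed (x1 -1->-2) — executes, giving -2.
  n4: a read changed (n3 -1->-2; n2 -1->-2) — executes, giving -4.
  n5: a read changed (n4 -2->-4) — executes, giving 3 — identical to its old value.
  n6: dirty, but its reads are unchanged (x2 unchanged, n5 unchanged); cached 3 stands.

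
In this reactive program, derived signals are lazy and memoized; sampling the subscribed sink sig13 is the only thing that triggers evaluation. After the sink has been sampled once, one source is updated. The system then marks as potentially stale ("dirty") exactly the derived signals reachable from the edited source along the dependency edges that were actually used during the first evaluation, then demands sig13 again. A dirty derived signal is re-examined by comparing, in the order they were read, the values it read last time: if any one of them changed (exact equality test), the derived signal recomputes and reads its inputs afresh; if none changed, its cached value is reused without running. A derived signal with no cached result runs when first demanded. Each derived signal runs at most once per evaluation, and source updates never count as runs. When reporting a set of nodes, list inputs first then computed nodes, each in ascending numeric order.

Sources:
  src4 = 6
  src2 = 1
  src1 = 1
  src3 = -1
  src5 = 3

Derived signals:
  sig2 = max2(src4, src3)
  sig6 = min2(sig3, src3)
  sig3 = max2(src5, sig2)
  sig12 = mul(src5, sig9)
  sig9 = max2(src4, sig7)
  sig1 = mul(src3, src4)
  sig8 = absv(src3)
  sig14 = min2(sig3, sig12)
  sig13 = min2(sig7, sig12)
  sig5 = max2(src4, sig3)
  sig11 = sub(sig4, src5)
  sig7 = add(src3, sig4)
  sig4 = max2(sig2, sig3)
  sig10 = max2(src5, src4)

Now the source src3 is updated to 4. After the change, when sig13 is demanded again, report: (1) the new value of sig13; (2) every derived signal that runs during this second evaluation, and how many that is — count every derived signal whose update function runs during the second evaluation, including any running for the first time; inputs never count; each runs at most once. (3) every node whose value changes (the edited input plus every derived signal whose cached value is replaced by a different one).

First demand of the output computes:
  sig2 = max2(6, -1) = 6
  sig3 = max2(3, 6) = 6
  sig4 = max2(6, 6) = 6
  sig7 = add(-1, 6) = 5
  sig9 = max2(6, 5) = 6
  sig12 = mul(3, 6) = 18
  sig13 = min2(5, 18) = 5

After the edit, cleaning proceeds:
  sig2: a read changed (src3 -1->4) — executes, giving 6 — identical to its old value.
  sig3: dirty, but its reads are unchanged (src5 unchanged, sig2 unchanged); cached 6 stands.
  sig4: dirty, but its reads are unchanged (sig2 unchanged, sig3 unchanged); cached 6 stands.
  sig7: a read changed (src3 -1->4) — executes, giving 10.
  sig9: a read changed (sig7 5->10) — executes, giving 10.
  sig12: a read changed (sig9 6->10) — executes, giving 30.
  sig13: a read changed (sig7 5->10; sig12 18->30) — executes, giving 10.

Note where the cutoff bites: sig3 is checked, finds nothing changed, and keeps its cache.

Demanding sig13 again yields 10.
5 derived signals run: sig2, sig7, sig9, sig12, sig13.
The nodes whose values change: src3, sig7, sig9, sig12, sig13.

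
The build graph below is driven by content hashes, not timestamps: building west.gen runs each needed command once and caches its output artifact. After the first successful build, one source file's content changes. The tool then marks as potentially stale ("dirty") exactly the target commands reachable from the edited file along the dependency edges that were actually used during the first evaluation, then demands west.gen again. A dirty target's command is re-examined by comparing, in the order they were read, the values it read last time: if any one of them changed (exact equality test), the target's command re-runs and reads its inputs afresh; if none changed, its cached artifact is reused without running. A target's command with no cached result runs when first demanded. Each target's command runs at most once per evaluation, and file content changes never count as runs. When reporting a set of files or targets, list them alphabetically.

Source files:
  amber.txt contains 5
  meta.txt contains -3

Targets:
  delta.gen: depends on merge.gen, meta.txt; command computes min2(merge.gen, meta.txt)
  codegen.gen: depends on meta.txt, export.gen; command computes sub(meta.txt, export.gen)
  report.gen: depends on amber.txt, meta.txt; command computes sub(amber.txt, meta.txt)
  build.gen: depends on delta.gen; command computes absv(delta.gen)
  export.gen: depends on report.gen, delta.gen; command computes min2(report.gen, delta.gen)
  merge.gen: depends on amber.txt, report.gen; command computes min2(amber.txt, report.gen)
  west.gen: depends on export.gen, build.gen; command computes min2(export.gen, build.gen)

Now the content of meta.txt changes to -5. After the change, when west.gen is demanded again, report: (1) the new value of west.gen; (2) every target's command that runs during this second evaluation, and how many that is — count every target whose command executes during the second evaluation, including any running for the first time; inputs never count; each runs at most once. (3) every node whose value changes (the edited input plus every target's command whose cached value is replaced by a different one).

west.gen now evaluates to -5.
Run set: build.gen, delta.gen, export.gen, merge.gen, report.gen, west.gen (6 run).
Changed values: build.gen, delta.gen, export.gen, meta.txt, report.gen, west.gen.

Initial pass — values computed on the first demand:
  report.gen = sub(5, -3) = 8
  merge.gen = min2(5, 8) = 5
  delta.gen = min2(5, -3) = -3
  build.gen = absv(-3) = 3
  export.gen = min2(8, -3) = -3
  west.gen = min2(-3, 3) = -3

Second demand — change propagation:
  report.gen: re-runs because meta.txt -3->-5; new result 10.
  merge.gen: re-runs because report.gen 8->10; new result 5 (unchanged).
  delta.gen: re-runs because meta.txt -3->-5; new result -5.
  build.gen: re-runs because delta.gen -3->-5; new result 5.
  export.gen: re-runs because report.gen 8->10; delta.gen -3->-5; new result -5.
  west.gen: re-runs because export.gen -3->-5; build.gen 3->5; new result -5.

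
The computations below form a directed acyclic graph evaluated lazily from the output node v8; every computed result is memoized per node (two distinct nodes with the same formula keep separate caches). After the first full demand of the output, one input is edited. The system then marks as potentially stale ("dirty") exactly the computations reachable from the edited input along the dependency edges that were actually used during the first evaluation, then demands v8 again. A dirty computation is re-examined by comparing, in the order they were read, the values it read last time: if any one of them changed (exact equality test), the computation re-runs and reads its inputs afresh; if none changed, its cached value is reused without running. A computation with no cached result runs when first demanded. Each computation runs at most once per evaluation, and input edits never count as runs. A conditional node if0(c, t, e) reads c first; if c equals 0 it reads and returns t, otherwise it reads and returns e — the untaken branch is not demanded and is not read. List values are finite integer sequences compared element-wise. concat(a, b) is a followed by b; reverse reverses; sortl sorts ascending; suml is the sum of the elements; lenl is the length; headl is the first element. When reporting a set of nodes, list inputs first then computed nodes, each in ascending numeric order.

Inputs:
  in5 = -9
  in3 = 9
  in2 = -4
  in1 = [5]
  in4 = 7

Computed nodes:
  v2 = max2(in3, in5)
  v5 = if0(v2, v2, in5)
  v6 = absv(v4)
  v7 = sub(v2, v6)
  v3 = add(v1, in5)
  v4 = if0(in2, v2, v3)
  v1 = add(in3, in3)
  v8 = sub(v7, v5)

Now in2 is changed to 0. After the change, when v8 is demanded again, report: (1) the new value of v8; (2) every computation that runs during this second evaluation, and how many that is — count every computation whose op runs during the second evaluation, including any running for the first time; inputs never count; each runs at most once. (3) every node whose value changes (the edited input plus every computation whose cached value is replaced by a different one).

Demanding v8 again yields 9.
1 computations run: v4.
The nodes whose values change: in2.
Note the absorption at v4: it re-runs yet its value is the same, leaving the output's value untouched.

First demand of the output computes:
  v1 = add(9, 9) = 18
  v2 = max2(9, -9) = 9
  v3 = add(18, -9) = 9
  v4 = if0(in2=-4 -> else branch v3) = 9
  v5 = if0(v2=9 -> else branch in5) = -9
  v6 = absv(9) = 9
  v7 = sub(9, 9) = 0
  v8 = sub(0, -9) = 9

After the edit, cleaning proceeds:
  v4: a read changed (in2 -4->0) — executes, giving 9 — identical to its old value.
  v6: dirty, but its reads are unchanged (v4 unchanged); cached 9 stands.
  v7: dirty, but its reads are unchanged (v2 unchanged, v6 unchanged); cached 0 stands.
  v8: dirty, but its reads are unchanged (v7 unchanged, v5 unchanged); cached 9 stands.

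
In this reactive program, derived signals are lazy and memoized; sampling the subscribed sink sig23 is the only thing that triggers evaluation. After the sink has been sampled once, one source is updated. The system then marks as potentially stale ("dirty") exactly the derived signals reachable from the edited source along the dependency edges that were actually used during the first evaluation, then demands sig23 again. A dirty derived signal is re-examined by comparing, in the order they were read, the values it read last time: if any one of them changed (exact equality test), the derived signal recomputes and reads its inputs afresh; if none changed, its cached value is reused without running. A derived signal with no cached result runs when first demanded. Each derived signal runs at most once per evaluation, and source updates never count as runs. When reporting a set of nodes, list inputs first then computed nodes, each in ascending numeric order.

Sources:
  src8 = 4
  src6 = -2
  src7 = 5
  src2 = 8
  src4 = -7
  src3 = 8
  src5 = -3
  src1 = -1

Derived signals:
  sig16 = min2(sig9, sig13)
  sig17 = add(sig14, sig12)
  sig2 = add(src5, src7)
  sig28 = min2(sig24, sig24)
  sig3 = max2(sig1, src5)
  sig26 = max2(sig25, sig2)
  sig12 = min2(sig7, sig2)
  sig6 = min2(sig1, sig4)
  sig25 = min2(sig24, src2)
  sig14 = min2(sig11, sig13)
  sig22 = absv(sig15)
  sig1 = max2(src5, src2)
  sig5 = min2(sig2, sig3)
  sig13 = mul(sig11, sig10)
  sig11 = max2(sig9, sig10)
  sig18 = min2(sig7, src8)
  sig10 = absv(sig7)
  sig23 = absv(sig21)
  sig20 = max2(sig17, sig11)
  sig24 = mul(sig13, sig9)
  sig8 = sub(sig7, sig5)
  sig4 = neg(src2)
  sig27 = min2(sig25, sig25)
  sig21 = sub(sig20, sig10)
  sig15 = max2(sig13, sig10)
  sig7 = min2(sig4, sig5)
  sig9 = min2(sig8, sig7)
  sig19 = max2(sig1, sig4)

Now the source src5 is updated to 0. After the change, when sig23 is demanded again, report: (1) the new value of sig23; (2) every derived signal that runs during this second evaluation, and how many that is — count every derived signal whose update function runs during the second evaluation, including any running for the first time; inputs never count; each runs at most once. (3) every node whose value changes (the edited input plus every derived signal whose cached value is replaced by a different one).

First demand of the output computes:
  sig1 = max2(-3, 8) = 8
  sig2 = add(-3, 5) = 2
  sig3 = max2(8, -3) = 8
  sig4 = neg(8) = -8
  sig5 = min2(2, 8) = 2
  sig7 = min2(-8, 2) = -8
  sig8 = sub(-8, 2) = -10
  sig9 = min2(-10, -8) = -10
  sig10 = absv(-8) = 8
  sig11 = max2(-10, 8) = 8
  sig12 = min2(-8, 2) = -8
  sig13 = mul(8, 8) = 64
  sig14 = min2(8, 64) = 8
  sig17 = add(8, -8) = 0
  sig20 = max2(0, 8) = 8
  sig21 = sub(8, 8) = 0
  sig23 = absv(0) = 0

After the edit, cleaning proceeds:
  sig1: a read changed (src5 -3->0) — executes, giving 8 — identical to its old value.
  sig2: a read changed (src5 -3->0) — executes, giving 5.
  sig3: a read changed (src5 -3->0) — executes, giving 8 — identical to its old value.
  sig5: a read changed (sig2 2->5) — executes, giving 5.
  sig7: a read changed (sig5 2->5) — executes, giving -8 — identical to its old value.
  sig8: a read changed (sig5 2->5) — executes, giving -13.
  sig9: a read changed (sig8 -10->-13) — executes, giving -13.
  sig10: dirty, but its reads are unchanged (sig7 unchanged); cached 8 stands.
  sig11: a read changed (sig9 -10->-13) — executes, giving 8 — identical to its old value.
  sig12: a read changed (sig2 2->5) — executes, giving -8 — identical to its old value.
  sig13: dirty, but its reads are unchanged (sig11 unchanged, sig10 unchanged); cached 64 stands.
  sig14: dirty, but its reads are unchanged (sig11 unchanged, sig13 unchanged); cached 8 stands.
  sig17: dirty, but its reads are unchanged (sig14 unchanged, sig12 unchanged); cached 0 stands.
  sig20: dirty, but its reads are unchanged (sig17 unchanged, sig11 unchanged); cached 8 stands.
  sig21: dirty, but its reads are unchanged (sig20 unchanged, sig10 unchanged); cached 0 stands.
  sig23: dirty, but its reads are unchanged (sig21 unchanged); cached 0 stands.

Note where the cutoff bites: sig10 is checked, finds nothing changed, and keeps its cache.

Demanding sig23 again yields 0.
9 derived signals run: sig1, sig2, sig3, sig5, sig7, sig8, sig9, sig11, sig12.
The nodes whose values change: src5, sig2, sig5, sig8, sig9.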